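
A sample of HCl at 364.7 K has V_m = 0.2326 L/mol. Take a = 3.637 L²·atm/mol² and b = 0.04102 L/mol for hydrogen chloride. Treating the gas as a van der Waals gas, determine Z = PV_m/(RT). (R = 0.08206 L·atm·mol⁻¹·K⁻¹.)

Z ≈ 0.6916

P = RT/(V_m − b) − a/V_m² = (0.08206)(364.7)/(0.2326 − 0.04102) − 3.637/(0.2326)²
  = 29.927/0.19158 − 67.224 = 156.21 − 67.224 = 88.99 atm
Z = PV_m/(RT) = (88.99)(0.2326)/((0.08206)(364.7)) = 20.699/29.927 = 0.6916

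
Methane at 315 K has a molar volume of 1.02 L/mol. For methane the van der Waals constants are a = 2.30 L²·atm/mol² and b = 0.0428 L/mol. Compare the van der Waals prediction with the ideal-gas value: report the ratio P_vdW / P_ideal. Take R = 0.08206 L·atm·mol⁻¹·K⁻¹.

Ideal: P_ideal = RT/V_m = (0.08206)(315)/1.02 = 25.3421 atm
vdW: P = RT/(V_m − b) − a/V_m² = 25.8489/0.977200 − 2.30/1.04040 = 26.4520 − 2.21069 = 24.2413 atm
Ratio = 24.2413/25.3421 = 0.9566

P_vdW / P_ideal ≈ 0.9566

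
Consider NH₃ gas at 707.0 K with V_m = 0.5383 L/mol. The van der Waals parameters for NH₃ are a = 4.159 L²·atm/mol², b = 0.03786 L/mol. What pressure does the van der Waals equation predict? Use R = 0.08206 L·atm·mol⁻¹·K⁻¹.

P = RT/(V_m − b) − a/V_m²
RT/(V_m − b) = (0.08206)(707.0)/(0.5383 − 0.03786) = 58.016/0.50044 = 115.93 atm
a/V_m² = 4.159/(0.5383)² = 14.353 atm
P = 115.93 − 14.353 = 101.6 atm

P ≈ 101.6 atm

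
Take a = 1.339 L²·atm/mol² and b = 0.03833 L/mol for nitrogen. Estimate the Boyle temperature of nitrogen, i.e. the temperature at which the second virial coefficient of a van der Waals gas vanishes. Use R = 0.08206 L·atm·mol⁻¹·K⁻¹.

T_B ≈ 425.7 K

For a van der Waals gas the second virial coefficient B₂ = b − a/(RT) vanishes at T_B = a/(Rb).
T_B = 1.339/(0.08206×0.03833) = 1.339/0.0031454 = 425.7 K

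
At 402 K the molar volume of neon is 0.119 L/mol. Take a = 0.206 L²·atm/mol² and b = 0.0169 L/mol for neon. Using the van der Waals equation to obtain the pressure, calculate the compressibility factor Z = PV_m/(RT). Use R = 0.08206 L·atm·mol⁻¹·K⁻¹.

P = RT/(V_m − b) − a/V_m² = (0.08206)(402)/(0.119 − 0.0169) − 0.206/(0.119)²
  = 32.988/0.10210 − 14.547 = 323.10 − 14.547 = 308.55 atm
Z = PV_m/(RT) = (308.55)(0.119)/((0.08206)(402)) = 36.717/32.988 = 1.113

Z ≈ 1.113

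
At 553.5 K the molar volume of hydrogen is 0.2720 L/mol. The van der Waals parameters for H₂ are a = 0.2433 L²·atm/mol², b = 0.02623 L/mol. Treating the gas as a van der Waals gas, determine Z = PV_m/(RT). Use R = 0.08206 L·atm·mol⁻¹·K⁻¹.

P = RT/(V_m − b) − a/V_m² = (0.08206)(553.5)/(0.2720 − 0.02623) − 0.2433/(0.2720)²
  = 45.420/0.24577 − 3.2885 = 184.81 − 3.2885 = 181.52 atm
Z = PV_m/(RT) = (181.52)(0.2720)/((0.08206)(553.5)) = 49.373/45.420 = 1.087

Z ≈ 1.087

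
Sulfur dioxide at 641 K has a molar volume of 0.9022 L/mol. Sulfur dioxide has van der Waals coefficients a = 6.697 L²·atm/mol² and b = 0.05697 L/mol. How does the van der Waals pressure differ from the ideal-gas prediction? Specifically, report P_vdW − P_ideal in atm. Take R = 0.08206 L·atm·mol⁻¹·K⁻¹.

ΔP ≈ -4.298 atm

Ideal: P_ideal = RT/V_m = (0.08206)(641)/0.9022 = 58.3024 atm
vdW: P = RT/(V_m − b) − a/V_m² = 52.6005/0.845230 − 6.697/0.813965 = 62.2322 − 8.22763 = 54.0046 atm
ΔP = 54.0046 − 58.3024 = -4.298 atm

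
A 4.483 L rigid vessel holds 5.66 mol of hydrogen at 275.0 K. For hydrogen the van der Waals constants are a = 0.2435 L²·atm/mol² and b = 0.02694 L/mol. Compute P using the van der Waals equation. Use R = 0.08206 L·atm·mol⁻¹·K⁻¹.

P = nRT/(V − nb) − a n²/V²
nRT/(V − nb) = (5.66)(0.08206)(275.0)/(4.483 − 5.66×0.02694) = 127.73/4.3305 = 29.495 atm
a n²/V² = (0.2435)(5.66)²/(4.483)² = 0.38815 atm
P = 29.495 − 0.38815 = 29.11 atm

P ≈ 29.11 atm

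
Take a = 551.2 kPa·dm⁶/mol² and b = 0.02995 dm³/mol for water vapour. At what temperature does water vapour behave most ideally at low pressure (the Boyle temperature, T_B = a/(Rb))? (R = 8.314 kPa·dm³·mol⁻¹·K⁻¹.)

T_B ≈ 2214 K

For a van der Waals gas the second virial coefficient B₂ = b − a/(RT) vanishes at T_B = a/(Rb).
T_B = 551.2/(8.314×0.02995) = 551.2/0.24900 = 2214 K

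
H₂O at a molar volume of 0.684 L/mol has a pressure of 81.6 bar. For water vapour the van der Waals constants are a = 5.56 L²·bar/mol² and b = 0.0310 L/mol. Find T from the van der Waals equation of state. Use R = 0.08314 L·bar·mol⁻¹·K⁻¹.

T ≈ 734.2 K

T = (P + a/V_m²)(V_m − b)/R
P + a/V_m² = 81.6 + 5.56/(0.684)² = 93.484 bar
V_m − b = 0.684 − 0.0310 = 0.65300 L/mol
T = (93.484)(0.65300)/0.08314 = 734.2 K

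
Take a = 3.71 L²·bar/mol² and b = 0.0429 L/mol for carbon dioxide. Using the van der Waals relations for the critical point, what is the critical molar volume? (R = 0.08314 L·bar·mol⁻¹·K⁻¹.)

For a van der Waals gas, V_m,c = 3b.
V_m,c = 3×0.0429 = 0.1287 L/mol

V_m,c ≈ 0.1287 L/mol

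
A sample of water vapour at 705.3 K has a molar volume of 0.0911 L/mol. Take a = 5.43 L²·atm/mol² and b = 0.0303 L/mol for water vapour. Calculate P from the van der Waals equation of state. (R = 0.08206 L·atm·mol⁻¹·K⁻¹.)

P = RT/(V_m − b) − a/V_m²
RT/(V_m − b) = (0.08206)(705.3)/(0.0911 − 0.0303) = 57.877/0.060800 = 951.92 atm
a/V_m² = 5.43/(0.0911)² = 654.28 atm
P = 951.92 − 654.28 = 297.6 atm

P ≈ 297.6 atm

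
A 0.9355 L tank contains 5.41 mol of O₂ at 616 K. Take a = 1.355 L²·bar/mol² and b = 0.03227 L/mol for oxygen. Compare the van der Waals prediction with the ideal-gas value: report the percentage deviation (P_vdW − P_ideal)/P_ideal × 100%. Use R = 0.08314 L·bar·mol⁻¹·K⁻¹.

Ideal: P_ideal = nRT/V = (5.41)(0.08314)(616)/0.9355 = 296.172 bar
vdW: P = nRT/(V − nb) − a n²/V² = 277.069/0.760919 − 39.6583/0.875160 = 364.124 − 45.3155 = 318.809 bar
% deviation = (318.809 − 296.172)/296.172 × 100% = 7.64%

7.64 %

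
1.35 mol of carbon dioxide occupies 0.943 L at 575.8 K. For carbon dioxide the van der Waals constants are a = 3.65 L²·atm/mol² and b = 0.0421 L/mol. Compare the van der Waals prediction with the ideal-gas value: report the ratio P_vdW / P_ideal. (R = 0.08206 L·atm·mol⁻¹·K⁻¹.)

Ideal: P_ideal = nRT/V = (1.35)(0.08206)(575.8)/0.943 = 67.6434 atm
vdW: P = nRT/(V − nb) − a n²/V² = 63.7877/0.886165 − 6.65213/0.889249 = 71.9817 − 7.48062 = 64.5011 atm
Ratio = 64.5011/67.6434 = 0.9535

P_vdW / P_ideal ≈ 0.9535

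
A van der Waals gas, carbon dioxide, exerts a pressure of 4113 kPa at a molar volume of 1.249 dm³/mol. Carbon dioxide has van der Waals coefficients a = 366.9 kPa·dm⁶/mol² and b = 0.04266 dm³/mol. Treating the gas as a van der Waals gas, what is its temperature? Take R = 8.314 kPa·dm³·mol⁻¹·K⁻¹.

T ≈ 630.9 K

T = (P + a/V_m²)(V_m − b)/R
P + a/V_m² = 4113 + 366.9/(1.249)² = 4348.2 kPa
V_m − b = 1.249 − 0.04266 = 1.2063 dm³/mol
T = (4348.2)(1.2063)/8.314 = 630.9 K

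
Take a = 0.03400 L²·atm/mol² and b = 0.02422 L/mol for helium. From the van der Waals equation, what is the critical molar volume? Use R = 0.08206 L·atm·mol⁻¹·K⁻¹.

For a van der Waals gas, V_m,c = 3b.
V_m,c = 3×0.02422 = 0.07266 L/mol

V_m,c ≈ 0.07266 L/mol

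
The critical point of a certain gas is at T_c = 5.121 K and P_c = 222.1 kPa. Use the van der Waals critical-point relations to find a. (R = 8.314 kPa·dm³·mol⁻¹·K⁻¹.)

a ≈ 3.443 kPa·dm⁶/mol²

From T_c = 8a/(27Rb) and P_c = a/(27b²): a = 27 R² T_c²/(64 P_c).
a = 27×(8.314)²×(5.121)²/(64×222.1) = 48943/14214 = 3.443 kPa·dm⁶/mol²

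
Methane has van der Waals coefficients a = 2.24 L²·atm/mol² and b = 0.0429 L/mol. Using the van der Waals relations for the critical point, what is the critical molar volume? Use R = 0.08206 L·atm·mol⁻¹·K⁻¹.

For a van der Waals gas, V_m,c = 3b.
V_m,c = 3×0.0429 = 0.1287 L/mol

V_m,c ≈ 0.1287 L/mol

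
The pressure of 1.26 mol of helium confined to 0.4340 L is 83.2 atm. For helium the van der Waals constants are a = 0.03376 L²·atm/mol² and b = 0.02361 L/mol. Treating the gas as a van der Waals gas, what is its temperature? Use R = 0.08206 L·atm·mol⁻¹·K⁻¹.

T ≈ 326.4 K

T = (P + a n²/V²)(V − nb)/(nR)
P + a n²/V² = 83.2 + (0.03376)(1.26)²/(0.4340)² = 83.485 atm
V − nb = 0.4340 − (1.26)(0.02361) = 0.40425 L
T = (83.485)(0.40425)/((1.26)(0.08206)) = 326.4 K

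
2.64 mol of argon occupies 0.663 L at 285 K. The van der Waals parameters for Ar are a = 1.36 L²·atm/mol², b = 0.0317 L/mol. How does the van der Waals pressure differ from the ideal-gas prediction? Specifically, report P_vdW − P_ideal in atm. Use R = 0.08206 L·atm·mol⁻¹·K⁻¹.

ΔP ≈ -8.11 atm

Ideal: P_ideal = nRT/V = (2.64)(0.08206)(285)/0.663 = 93.1251 atm
vdW: P = nRT/(V − nb) − a n²/V² = 61.7419/0.579312 − 9.47866/0.439569 = 106.578 − 21.5635 = 85.015 atm
ΔP = 85.015 − 93.1251 = -8.11 atm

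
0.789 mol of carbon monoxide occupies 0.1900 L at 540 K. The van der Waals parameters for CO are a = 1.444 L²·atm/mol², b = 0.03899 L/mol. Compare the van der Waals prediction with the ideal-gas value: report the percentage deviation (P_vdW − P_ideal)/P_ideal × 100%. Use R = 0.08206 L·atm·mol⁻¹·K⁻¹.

Ideal: P_ideal = nRT/V = (0.789)(0.08206)(540)/0.1900 = 184.013 atm
vdW: P = nRT/(V − nb) − a n²/V² = 34.9625/0.159237 − 0.898920/0.0361000 = 219.563 − 24.9008 = 194.662 atm
% deviation = (194.662 − 184.013)/184.013 × 100% = 5.79%

5.79 %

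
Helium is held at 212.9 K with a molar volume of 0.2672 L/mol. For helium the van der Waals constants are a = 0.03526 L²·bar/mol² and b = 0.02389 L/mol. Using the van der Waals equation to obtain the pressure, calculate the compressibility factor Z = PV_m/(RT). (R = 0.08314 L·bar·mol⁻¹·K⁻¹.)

Z ≈ 1.091

P = RT/(V_m − b) − a/V_m² = (0.08314)(212.9)/(0.2672 − 0.02389) − 0.03526/(0.2672)²
  = 17.701/0.24331 − 0.49387 = 72.751 − 0.49387 = 72.257 bar
Z = PV_m/(RT) = (72.257)(0.2672)/((0.08314)(212.9)) = 19.307/17.701 = 1.091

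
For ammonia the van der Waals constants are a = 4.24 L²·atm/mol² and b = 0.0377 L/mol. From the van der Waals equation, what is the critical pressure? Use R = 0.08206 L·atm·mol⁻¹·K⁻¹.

For a van der Waals gas, P_c = a/(27b²).
P_c = 4.24/(27×(0.0377)²) = 4.24/0.038375 = 110.5 atm

P_c ≈ 110.5 atm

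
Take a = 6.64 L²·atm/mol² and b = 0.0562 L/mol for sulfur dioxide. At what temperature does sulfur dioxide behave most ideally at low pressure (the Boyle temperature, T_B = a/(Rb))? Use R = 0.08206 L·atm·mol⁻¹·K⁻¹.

For a van der Waals gas the second virial coefficient B₂ = b − a/(RT) vanishes at T_B = a/(Rb).
T_B = 6.64/(0.08206×0.0562) = 6.64/0.0046118 = 1440 K

T_B ≈ 1440 K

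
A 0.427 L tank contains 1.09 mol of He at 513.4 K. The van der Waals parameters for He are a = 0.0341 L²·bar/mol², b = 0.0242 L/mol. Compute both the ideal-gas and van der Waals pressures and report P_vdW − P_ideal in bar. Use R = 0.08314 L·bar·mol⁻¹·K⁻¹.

ΔP ≈ 6.95 bar

Ideal: P_ideal = nRT/V = (1.09)(0.08314)(513.4)/0.427 = 108.959 bar
vdW: P = nRT/(V − nb) − a n²/V² = 46.5256/0.400622 − 0.0405142/0.182329 = 116.133 − 0.222204 = 115.911 bar
ΔP = 115.911 − 108.959 = 6.95 bar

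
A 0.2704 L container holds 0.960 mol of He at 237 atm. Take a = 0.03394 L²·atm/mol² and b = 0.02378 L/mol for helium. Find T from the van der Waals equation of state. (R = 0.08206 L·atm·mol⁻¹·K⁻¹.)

T ≈ 746.2 K

T = (P + a n²/V²)(V − nb)/(nR)
P + a n²/V² = 237 + (0.03394)(0.960)²/(0.2704)² = 237.43 atm
V − nb = 0.2704 − (0.960)(0.02378) = 0.24757 L
T = (237.43)(0.24757)/((0.960)(0.08206)) = 746.2 K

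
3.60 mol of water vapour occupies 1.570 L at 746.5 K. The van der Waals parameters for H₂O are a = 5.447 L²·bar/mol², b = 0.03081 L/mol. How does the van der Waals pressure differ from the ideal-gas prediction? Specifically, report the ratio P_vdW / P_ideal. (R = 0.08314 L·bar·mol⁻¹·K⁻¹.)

Ideal: P_ideal = nRT/V = (3.60)(0.08314)(746.5)/1.570 = 142.312 bar
vdW: P = nRT/(V − nb) − a n²/V² = 223.430/1.45908 − 70.5931/2.46490 = 153.131 − 28.6393 = 124.492 bar
Ratio = 124.492/142.312 = 0.8748

P_vdW / P_ideal ≈ 0.8748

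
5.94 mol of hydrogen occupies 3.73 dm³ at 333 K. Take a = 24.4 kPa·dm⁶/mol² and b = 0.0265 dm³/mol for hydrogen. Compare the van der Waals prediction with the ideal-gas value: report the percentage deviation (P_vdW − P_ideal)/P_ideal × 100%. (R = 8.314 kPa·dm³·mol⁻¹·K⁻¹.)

3.00 %

Ideal: P_ideal = nRT/V = (5.94)(8.314)(333)/3.73 = 4408.92 kPa
vdW: P = nRT/(V − nb) − a n²/V² = 16445.3/3.57259 − 860.920/13.9129 = 4603.19 − 61.8793 = 4541.31 kPa
% deviation = (4541.31 − 4408.92)/4408.92 × 100% = 3.00%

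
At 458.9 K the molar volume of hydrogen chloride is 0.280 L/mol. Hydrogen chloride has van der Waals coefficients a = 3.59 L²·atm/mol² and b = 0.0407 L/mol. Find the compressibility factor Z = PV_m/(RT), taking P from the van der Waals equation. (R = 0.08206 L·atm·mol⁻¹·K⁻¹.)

P = RT/(V_m − b) − a/V_m² = (0.08206)(458.9)/(0.280 − 0.0407) − 3.59/(0.280)²
  = 37.657/0.23930 − 45.791 = 157.36 − 45.791 = 111.57 atm
Z = PV_m/(RT) = (111.57)(0.280)/((0.08206)(458.9)) = 31.240/37.657 = 0.8296

Z ≈ 0.8296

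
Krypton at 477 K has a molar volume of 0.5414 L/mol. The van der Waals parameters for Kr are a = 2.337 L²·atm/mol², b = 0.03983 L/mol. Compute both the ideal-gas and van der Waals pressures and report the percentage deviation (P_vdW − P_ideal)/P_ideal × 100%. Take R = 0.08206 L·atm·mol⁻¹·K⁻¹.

-3.09 %

Ideal: P_ideal = RT/V_m = (0.08206)(477)/0.5414 = 72.2989 atm
vdW: P = RT/(V_m − b) − a/V_m² = 39.1426/0.501570 − 2.337/0.293114 = 78.0402 − 7.97301 = 70.0672 atm
% deviation = (70.0672 − 72.2989)/72.2989 × 100% = -3.09%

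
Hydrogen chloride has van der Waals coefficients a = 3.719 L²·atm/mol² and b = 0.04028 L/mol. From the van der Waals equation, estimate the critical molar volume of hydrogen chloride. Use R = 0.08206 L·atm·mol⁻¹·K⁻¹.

V_m,c ≈ 0.1208 L/mol

For a van der Waals gas, V_m,c = 3b.
V_m,c = 3×0.04028 = 0.1208 L/mol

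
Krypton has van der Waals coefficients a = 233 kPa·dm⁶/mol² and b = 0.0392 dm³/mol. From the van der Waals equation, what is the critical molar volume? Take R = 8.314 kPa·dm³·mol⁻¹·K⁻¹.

For a van der Waals gas, V_m,c = 3b.
V_m,c = 3×0.0392 = 0.1176 dm³/mol

V_m,c ≈ 0.1176 dm³/mol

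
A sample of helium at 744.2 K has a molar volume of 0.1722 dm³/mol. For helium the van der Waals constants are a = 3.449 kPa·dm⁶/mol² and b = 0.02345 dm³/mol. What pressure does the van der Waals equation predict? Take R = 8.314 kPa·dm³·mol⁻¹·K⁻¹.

P = RT/(V_m − b) − a/V_m²
RT/(V_m − b) = (8.314)(744.2)/(0.1722 − 0.02345) = 6187.3/0.14875 = 41595 kPa
a/V_m² = 3.449/(0.1722)² = 116.31 kPa
P = 41595 − 116.31 = 41479 kPa

P ≈ 41479 kPa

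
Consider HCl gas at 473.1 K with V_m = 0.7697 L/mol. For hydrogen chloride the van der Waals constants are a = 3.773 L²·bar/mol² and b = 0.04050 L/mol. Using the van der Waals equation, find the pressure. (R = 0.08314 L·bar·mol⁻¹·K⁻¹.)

P = RT/(V_m − b) − a/V_m²
RT/(V_m − b) = (0.08314)(473.1)/(0.7697 − 0.04050) = 39.334/0.72920 = 53.941 bar
a/V_m² = 3.773/(0.7697)² = 6.3686 bar
P = 53.941 − 6.3686 = 47.57 bar

P ≈ 47.57 bar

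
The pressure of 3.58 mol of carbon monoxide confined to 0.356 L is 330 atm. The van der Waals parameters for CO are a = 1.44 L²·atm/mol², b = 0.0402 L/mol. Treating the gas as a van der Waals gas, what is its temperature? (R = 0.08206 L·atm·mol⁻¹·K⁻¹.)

T = (P + a n²/V²)(V − nb)/(nR)
P + a n²/V² = 330 + (1.44)(3.58)²/(0.356)² = 475.62 atm
V − nb = 0.356 − (3.58)(0.0402) = 0.21208 L
T = (475.62)(0.21208)/((3.58)(0.08206)) = 343.4 K

T ≈ 343.4 K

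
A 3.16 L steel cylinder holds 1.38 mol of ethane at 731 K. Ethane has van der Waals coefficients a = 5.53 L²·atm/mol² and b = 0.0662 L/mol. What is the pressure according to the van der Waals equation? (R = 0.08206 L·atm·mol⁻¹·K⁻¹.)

P ≈ 25.92 atm

P = nRT/(V − nb) − a n²/V²
nRT/(V − nb) = (1.38)(0.08206)(731)/(3.16 − 1.38×0.0662) = 82.780/3.0686 = 26.976 atm
a n²/V² = (5.53)(1.38)²/(3.16)² = 1.0547 atm
P = 26.976 − 1.0547 = 25.92 atm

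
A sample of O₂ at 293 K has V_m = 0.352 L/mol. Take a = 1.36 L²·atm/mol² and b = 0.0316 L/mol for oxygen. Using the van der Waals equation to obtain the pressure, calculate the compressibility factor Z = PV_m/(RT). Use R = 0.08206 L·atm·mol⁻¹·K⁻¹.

P = RT/(V_m − b) − a/V_m² = (0.08206)(293)/(0.352 − 0.0316) − 1.36/(0.352)²
  = 24.044/0.32040 − 10.976 = 75.044 − 10.976 = 64.068 atm
Z = PV_m/(RT) = (64.068)(0.352)/((0.08206)(293)) = 22.552/24.044 = 0.9379

Z ≈ 0.9379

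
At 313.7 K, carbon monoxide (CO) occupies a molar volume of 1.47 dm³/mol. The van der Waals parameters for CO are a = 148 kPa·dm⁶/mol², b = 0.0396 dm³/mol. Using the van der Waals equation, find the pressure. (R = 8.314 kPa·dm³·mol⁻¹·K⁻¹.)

P ≈ 1755 kPa

P = RT/(V_m − b) − a/V_m²
RT/(V_m − b) = (8.314)(313.7)/(1.47 − 0.0396) = 2608.1/1.4304 = 1823.3 kPa
a/V_m² = 148/(1.47)² = 68.490 kPa
P = 1823.3 − 68.490 = 1755 kPa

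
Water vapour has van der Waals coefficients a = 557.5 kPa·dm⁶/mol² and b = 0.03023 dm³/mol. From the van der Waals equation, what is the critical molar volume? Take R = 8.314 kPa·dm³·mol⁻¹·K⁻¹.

V_m,c ≈ 0.09069 dm³/mol

For a van der Waals gas, V_m,c = 3b.
V_m,c = 3×0.03023 = 0.09069 dm³/mol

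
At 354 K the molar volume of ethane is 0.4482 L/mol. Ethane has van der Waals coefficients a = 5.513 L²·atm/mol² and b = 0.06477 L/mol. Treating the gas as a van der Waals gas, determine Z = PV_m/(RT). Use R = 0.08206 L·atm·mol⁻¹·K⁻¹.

Z ≈ 0.7455

P = RT/(V_m − b) − a/V_m² = (0.08206)(354)/(0.4482 − 0.06477) − 5.513/(0.4482)²
  = 29.049/0.38343 − 27.444 = 75.761 − 27.444 = 48.317 atm
Z = PV_m/(RT) = (48.317)(0.4482)/((0.08206)(354)) = 21.656/29.049 = 0.7455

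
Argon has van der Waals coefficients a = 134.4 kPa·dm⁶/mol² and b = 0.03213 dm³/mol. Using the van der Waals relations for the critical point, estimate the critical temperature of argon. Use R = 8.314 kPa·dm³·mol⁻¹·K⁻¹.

For a van der Waals gas, T_c = 8a/(27Rb).
T_c = 8×134.4/(27×8.314×0.03213) = 1075.2/7.2125 = 149.1 K

T_c ≈ 149.1 K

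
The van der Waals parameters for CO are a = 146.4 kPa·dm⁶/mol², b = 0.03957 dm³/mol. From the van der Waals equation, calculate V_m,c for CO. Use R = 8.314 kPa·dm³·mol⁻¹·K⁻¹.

V_m,c ≈ 0.1187 dm³/mol

For a van der Waals gas, V_m,c = 3b.
V_m,c = 3×0.03957 = 0.1187 dm³/mol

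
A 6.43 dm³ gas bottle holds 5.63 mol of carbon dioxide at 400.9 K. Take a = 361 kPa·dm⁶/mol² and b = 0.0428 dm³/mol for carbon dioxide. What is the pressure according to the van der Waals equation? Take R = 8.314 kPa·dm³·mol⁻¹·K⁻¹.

P = nRT/(V − nb) − a n²/V²
nRT/(V − nb) = (5.63)(8.314)(400.9)/(6.43 − 5.63×0.0428) = 18765/6.1890 = 3032.0 kPa
a n²/V² = (361)(5.63)²/(6.43)² = 276.76 kPa
P = 3032.0 − 276.76 = 2755 kPa

P ≈ 2755 kPa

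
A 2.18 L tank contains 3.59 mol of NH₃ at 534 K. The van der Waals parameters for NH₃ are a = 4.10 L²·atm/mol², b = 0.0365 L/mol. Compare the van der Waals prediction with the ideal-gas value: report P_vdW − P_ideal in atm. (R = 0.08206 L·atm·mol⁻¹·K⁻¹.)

Ideal: P_ideal = nRT/V = (3.59)(0.08206)(534)/2.18 = 72.1624 atm
vdW: P = nRT/(V − nb) − a n²/V² = 157.314/2.04897 − 52.8412/4.75240 = 76.7771 − 11.1188 = 65.6583 atm
ΔP = 65.6583 − 72.1624 = -6.504 atm

ΔP ≈ -6.504 atm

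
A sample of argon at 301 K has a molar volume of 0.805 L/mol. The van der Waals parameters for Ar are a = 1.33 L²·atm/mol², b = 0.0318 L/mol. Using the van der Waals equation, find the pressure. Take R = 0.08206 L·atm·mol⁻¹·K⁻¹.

P ≈ 29.89 atm

P = RT/(V_m − b) − a/V_m²
RT/(V_m − b) = (0.08206)(301)/(0.805 − 0.0318) = 24.700/0.77320 = 31.945 atm
a/V_m² = 1.33/(0.805)² = 2.0524 atm
P = 31.945 − 2.0524 = 29.89 atm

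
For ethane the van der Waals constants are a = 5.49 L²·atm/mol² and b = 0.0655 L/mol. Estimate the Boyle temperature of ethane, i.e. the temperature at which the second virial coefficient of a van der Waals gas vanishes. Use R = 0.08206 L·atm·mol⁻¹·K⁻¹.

For a van der Waals gas the second virial coefficient B₂ = b − a/(RT) vanishes at T_B = a/(Rb).
T_B = 5.49/(0.08206×0.0655) = 5.49/0.0053749 = 1021 K

T_B ≈ 1021 K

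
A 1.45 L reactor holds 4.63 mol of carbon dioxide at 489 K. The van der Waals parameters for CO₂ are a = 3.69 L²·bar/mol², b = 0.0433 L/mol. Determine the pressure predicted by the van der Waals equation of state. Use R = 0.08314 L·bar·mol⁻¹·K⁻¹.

P = nRT/(V − nb) − a n²/V²
nRT/(V − nb) = (4.63)(0.08314)(489)/(1.45 − 4.63×0.0433) = 188.23/1.2495 = 150.64 bar
a n²/V² = (3.69)(4.63)²/(1.45)² = 37.623 bar
P = 150.64 − 37.623 = 113.0 bar

P ≈ 113.0 bar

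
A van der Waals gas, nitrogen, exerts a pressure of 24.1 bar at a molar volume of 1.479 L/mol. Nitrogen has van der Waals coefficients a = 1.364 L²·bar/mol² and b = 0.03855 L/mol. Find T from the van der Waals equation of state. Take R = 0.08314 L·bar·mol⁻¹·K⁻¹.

T ≈ 428.4 K

T = (P + a/V_m²)(V_m − b)/R
P + a/V_m² = 24.1 + 1.364/(1.479)² = 24.724 bar
V_m − b = 1.479 − 0.03855 = 1.4405 L/mol
T = (24.724)(1.4405)/0.08314 = 428.4 K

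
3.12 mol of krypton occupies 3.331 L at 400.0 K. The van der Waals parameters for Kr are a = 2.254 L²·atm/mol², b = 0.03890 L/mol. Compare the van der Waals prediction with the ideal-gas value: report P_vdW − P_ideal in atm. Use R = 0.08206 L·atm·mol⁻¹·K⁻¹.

ΔP ≈ -0.815 atm

Ideal: P_ideal = nRT/V = (3.12)(0.08206)(400.0)/3.331 = 30.7448 atm
vdW: P = nRT/(V − nb) − a n²/V² = 102.411/3.20963 − 21.9413/11.0956 = 31.9074 − 1.97748 = 29.9299 atm
ΔP = 29.9299 − 30.7448 = -0.815 atm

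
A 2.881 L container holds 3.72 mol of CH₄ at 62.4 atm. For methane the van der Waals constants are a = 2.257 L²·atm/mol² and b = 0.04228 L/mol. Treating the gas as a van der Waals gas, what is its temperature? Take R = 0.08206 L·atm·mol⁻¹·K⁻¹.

T = (P + a n²/V²)(V − nb)/(nR)
P + a n²/V² = 62.4 + (2.257)(3.72)²/(2.881)² = 66.163 atm
V − nb = 2.881 − (3.72)(0.04228) = 2.7237 L
T = (66.163)(2.7237)/((3.72)(0.08206)) = 590.3 K

T ≈ 590.3 K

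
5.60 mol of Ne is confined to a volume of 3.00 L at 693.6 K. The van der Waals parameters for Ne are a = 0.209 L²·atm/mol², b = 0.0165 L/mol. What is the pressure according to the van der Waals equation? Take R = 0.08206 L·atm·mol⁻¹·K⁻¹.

P = nRT/(V − nb) − a n²/V²
nRT/(V − nb) = (5.60)(0.08206)(693.6)/(3.00 − 5.60×0.0165) = 318.73/2.9076 = 109.62 atm
a n²/V² = (0.209)(5.60)²/(3.00)² = 0.72825 atm
P = 109.62 − 0.72825 = 108.9 atm

P ≈ 108.9 atm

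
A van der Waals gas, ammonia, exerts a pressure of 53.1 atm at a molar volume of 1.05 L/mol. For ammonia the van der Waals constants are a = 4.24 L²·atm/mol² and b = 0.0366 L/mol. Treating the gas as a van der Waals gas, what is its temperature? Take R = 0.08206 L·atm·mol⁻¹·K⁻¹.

T ≈ 703.3 K

T = (P + a/V_m²)(V_m − b)/R
P + a/V_m² = 53.1 + 4.24/(1.05)² = 56.946 atm
V_m − b = 1.05 − 0.0366 = 1.0134 L/mol
T = (56.946)(1.0134)/0.08206 = 703.3 K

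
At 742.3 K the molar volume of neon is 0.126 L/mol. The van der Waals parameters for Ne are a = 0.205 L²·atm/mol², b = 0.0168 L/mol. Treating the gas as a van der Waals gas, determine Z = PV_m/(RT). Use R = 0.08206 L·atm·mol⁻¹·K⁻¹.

Z ≈ 1.127

P = RT/(V_m − b) − a/V_m² = (0.08206)(742.3)/(0.126 − 0.0168) − 0.205/(0.126)²
  = 60.913/0.10920 − 12.913 = 557.81 − 12.913 = 544.90 atm
Z = PV_m/(RT) = (544.90)(0.126)/((0.08206)(742.3)) = 68.657/60.913 = 1.127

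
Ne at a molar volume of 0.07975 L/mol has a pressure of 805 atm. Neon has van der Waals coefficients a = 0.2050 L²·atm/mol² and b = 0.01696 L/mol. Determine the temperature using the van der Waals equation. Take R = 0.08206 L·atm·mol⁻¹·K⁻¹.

T ≈ 640.6 K

T = (P + a/V_m²)(V_m − b)/R
P + a/V_m² = 805 + 0.2050/(0.07975)² = 837.23 atm
V_m − b = 0.07975 − 0.01696 = 0.062790 L/mol
T = (837.23)(0.062790)/0.08206 = 640.6 K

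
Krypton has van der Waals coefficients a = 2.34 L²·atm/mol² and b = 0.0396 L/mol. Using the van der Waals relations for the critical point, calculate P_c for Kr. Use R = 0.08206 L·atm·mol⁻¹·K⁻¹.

P_c ≈ 55.27 atm

For a van der Waals gas, P_c = a/(27b²).
P_c = 2.34/(27×(0.0396)²) = 2.34/0.042340 = 55.27 atm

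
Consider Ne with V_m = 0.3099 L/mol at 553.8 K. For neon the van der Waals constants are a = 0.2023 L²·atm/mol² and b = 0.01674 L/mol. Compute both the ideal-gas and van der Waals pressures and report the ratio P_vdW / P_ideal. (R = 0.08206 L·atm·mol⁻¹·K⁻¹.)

P_vdW / P_ideal ≈ 1.043

Ideal: P_ideal = RT/V_m = (0.08206)(553.8)/0.3099 = 146.644 atm
vdW: P = RT/(V_m − b) − a/V_m² = 45.4448/0.293160 − 0.2023/0.0960380 = 155.017 − 2.10646 = 152.911 atm
Ratio = 152.911/146.644 = 1.043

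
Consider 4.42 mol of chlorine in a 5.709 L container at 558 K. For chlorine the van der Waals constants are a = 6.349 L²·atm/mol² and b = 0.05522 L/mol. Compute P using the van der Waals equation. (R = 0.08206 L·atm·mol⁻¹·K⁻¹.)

P ≈ 33.23 atm

P = nRT/(V − nb) − a n²/V²
nRT/(V − nb) = (4.42)(0.08206)(558)/(5.709 − 4.42×0.05522) = 202.39/5.4649 = 37.035 atm
a n²/V² = (6.349)(4.42)²/(5.709)² = 3.8057 atm
P = 37.035 − 3.8057 = 33.23 atm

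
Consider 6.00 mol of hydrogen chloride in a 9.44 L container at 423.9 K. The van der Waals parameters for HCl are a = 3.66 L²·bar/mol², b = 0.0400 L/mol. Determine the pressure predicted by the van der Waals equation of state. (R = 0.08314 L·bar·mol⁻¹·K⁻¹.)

P ≈ 21.51 bar

P = nRT/(V − nb) − a n²/V²
nRT/(V − nb) = (6.00)(0.08314)(423.9)/(9.44 − 6.00×0.0400) = 211.46/9.2000 = 22.985 bar
a n²/V² = (3.66)(6.00)²/(9.44)² = 1.4786 bar
P = 22.985 − 1.4786 = 21.51 bar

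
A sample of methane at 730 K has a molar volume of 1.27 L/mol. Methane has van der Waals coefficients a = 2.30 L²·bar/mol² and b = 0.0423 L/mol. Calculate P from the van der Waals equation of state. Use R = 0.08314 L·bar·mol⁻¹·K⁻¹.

P ≈ 48.01 bar

P = RT/(V_m − b) − a/V_m²
RT/(V_m − b) = (0.08314)(730)/(1.27 − 0.0423) = 60.692/1.2277 = 49.436 bar
a/V_m² = 2.30/(1.27)² = 1.4260 bar
P = 49.436 − 1.4260 = 48.01 bar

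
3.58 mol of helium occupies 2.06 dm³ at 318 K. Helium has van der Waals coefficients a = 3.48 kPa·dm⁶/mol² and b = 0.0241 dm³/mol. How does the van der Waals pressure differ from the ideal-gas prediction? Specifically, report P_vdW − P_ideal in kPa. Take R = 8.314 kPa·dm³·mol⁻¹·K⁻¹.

ΔP ≈ 190.3 kPa

Ideal: P_ideal = nRT/V = (3.58)(8.314)(318)/2.06 = 4594.66 kPa
vdW: P = nRT/(V − nb) − a n²/V² = 9464.99/1.97372 − 44.6011/4.24360 = 4795.51 − 10.5102 = 4785.00 kPa
ΔP = 4785.00 − 4594.66 = 190.3 kPa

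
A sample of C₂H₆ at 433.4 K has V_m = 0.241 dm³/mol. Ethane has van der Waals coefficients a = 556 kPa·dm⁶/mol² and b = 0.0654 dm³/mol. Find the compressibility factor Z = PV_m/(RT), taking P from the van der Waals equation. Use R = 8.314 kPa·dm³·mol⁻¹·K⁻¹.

P = RT/(V_m − b) − a/V_m² = (8.314)(433.4)/(0.241 − 0.0654) − 556/(0.241)²
  = 3603.3/0.17560 − 9572.8 = 20520 − 9572.8 = 10947 kPa
Z = PV_m/(RT) = (10947)(0.241)/((8.314)(433.4)) = 2638.2/3603.3 = 0.7322

Z ≈ 0.7322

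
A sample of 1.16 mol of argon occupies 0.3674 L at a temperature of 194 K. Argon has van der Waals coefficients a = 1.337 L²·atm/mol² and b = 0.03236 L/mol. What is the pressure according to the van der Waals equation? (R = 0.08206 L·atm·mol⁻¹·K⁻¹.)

P ≈ 42.66 atm

P = nRT/(V − nb) − a n²/V²
nRT/(V − nb) = (1.16)(0.08206)(194)/(0.3674 − 1.16×0.03236) = 18.467/0.32986 = 55.984 atm
a n²/V² = (1.337)(1.16)²/(0.3674)² = 13.328 atm
P = 55.984 − 13.328 = 42.66 atm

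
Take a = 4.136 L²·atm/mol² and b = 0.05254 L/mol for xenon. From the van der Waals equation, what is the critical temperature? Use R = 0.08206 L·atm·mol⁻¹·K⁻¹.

T_c ≈ 284.2 K

For a van der Waals gas, T_c = 8a/(27Rb).
T_c = 8×4.136/(27×0.08206×0.05254) = 33.088/0.11641 = 284.2 K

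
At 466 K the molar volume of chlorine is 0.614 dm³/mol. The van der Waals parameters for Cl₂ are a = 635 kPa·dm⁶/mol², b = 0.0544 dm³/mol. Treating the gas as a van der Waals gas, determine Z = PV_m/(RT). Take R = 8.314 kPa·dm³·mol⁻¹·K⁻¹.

Z ≈ 0.8303

P = RT/(V_m − b) − a/V_m² = (8.314)(466)/(0.614 − 0.0544) − 635/(0.614)²
  = 3874.3/0.55960 − 1684.4 = 6923.3 − 1684.4 = 5238.9 kPa
Z = PV_m/(RT) = (5238.9)(0.614)/((8.314)(466)) = 3216.7/3874.3 = 0.8303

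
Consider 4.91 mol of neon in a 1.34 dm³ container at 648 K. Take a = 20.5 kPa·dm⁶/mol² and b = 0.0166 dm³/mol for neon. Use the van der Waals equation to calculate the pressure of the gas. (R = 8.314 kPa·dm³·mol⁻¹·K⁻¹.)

P ≈ 20744 kPa

P = nRT/(V − nb) − a n²/V²
nRT/(V − nb) = (4.91)(8.314)(648)/(1.34 − 4.91×0.0166) = 26452/1.2585 = 21019 kPa
a n²/V² = (20.5)(4.91)²/(1.34)² = 275.24 kPa
P = 21019 − 275.24 = 20744 kPa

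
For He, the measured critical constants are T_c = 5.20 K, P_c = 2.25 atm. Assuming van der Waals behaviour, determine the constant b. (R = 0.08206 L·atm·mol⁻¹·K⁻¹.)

From T_c = 8a/(27Rb) and P_c = a/(27b²): b = R T_c/(8 P_c).
b = (0.08206)(5.20)/(8×2.25) = 0.42671/18.000 = 0.02371 L/mol

b ≈ 0.02371 L/mol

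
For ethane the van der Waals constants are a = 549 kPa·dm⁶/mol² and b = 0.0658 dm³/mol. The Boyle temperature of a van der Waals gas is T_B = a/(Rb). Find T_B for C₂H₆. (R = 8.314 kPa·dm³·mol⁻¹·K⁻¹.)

For a van der Waals gas the second virial coefficient B₂ = b − a/(RT) vanishes at T_B = a/(Rb).
T_B = 549/(8.314×0.0658) = 549/0.54706 = 1004 K

T_B ≈ 1004 K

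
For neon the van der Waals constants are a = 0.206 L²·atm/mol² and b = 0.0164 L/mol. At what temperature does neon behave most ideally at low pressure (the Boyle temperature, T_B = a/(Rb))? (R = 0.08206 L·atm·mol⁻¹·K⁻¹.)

For a van der Waals gas the second virial coefficient B₂ = b − a/(RT) vanishes at T_B = a/(Rb).
T_B = 0.206/(0.08206×0.0164) = 0.206/0.0013458 = 153.1 K

T_B ≈ 153.1 K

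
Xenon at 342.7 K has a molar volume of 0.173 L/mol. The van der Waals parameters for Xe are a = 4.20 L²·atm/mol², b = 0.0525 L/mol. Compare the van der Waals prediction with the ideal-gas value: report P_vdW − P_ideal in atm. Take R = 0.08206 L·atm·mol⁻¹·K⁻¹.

Ideal: P_ideal = RT/V_m = (0.08206)(342.7)/0.173 = 162.555 atm
vdW: P = RT/(V_m − b) − a/V_m² = 28.1220/0.120500 − 4.20/0.0299290 = 233.378 − 140.332 = 93.046 atm
ΔP = 93.046 − 162.555 = -69.51 atm

ΔP ≈ -69.51 atm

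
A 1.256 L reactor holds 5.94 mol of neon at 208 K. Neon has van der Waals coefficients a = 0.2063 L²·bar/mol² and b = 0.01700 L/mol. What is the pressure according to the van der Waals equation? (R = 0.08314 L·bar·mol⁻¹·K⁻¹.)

P ≈ 84.32 bar

P = nRT/(V − nb) − a n²/V²
nRT/(V − nb) = (5.94)(0.08314)(208)/(1.256 − 5.94×0.01700) = 102.72/1.1550 = 88.935 bar
a n²/V² = (0.2063)(5.94)²/(1.256)² = 4.6142 bar
P = 88.935 − 4.6142 = 84.32 bar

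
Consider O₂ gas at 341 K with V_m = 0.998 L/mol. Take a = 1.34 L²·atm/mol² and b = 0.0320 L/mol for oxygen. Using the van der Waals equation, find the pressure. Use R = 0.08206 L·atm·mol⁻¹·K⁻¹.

P = RT/(V_m − b) − a/V_m²
RT/(V_m − b) = (0.08206)(341)/(0.998 − 0.0320) = 27.982/0.96600 = 28.967 atm
a/V_m² = 1.34/(0.998)² = 1.3454 atm
P = 28.967 − 1.3454 = 27.62 atm

P ≈ 27.62 atm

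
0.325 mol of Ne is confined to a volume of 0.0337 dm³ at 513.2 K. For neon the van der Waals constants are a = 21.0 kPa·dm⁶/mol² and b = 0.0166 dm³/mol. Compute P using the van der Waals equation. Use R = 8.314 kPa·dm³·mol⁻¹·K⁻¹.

P ≈ 47038 kPa

P = nRT/(V − nb) − a n²/V²
nRT/(V − nb) = (0.325)(8.314)(513.2)/(0.0337 − 0.325×0.0166) = 1386.7/0.028305 = 48991 kPa
a n²/V² = (21.0)(0.325)²/(0.0337)² = 1953.1 kPa
P = 48991 − 1953.1 = 47038 kPa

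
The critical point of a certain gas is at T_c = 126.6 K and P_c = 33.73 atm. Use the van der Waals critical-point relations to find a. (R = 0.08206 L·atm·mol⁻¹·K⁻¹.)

From T_c = 8a/(27Rb) and P_c = a/(27b²): a = 27 R² T_c²/(64 P_c).
a = 27×(0.08206)²×(126.6)²/(64×33.73) = 2914.0/2158.7 = 1.350 L²·atm/mol²

a ≈ 1.350 L²·atm/mol²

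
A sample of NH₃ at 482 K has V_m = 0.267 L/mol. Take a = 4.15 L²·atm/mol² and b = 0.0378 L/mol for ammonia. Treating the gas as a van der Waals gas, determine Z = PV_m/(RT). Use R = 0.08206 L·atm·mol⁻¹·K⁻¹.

P = RT/(V_m − b) − a/V_m² = (0.08206)(482)/(0.267 − 0.0378) − 4.15/(0.267)²
  = 39.553/0.22920 − 58.214 = 172.57 − 58.214 = 114.36 atm
Z = PV_m/(RT) = (114.36)(0.267)/((0.08206)(482)) = 30.534/39.553 = 0.7720

Z ≈ 0.7720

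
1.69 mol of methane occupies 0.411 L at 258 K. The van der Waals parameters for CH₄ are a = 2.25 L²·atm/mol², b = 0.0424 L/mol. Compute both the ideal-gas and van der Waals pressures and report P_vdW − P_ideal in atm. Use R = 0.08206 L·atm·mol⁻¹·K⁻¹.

ΔP ≈ -19.66 atm

Ideal: P_ideal = nRT/V = (1.69)(0.08206)(258)/0.411 = 87.0555 atm
vdW: P = nRT/(V − nb) − a n²/V² = 35.7798/0.339344 − 6.42623/0.168921 = 105.438 − 38.0428 = 67.395 atm
ΔP = 67.395 − 87.0555 = -19.66 atm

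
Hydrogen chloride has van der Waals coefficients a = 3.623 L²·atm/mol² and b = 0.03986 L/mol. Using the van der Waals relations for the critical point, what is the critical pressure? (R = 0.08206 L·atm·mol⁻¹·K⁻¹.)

For a van der Waals gas, P_c = a/(27b²).
P_c = 3.623/(27×(0.03986)²) = 3.623/0.042898 = 84.46 atm

P_c ≈ 84.46 atm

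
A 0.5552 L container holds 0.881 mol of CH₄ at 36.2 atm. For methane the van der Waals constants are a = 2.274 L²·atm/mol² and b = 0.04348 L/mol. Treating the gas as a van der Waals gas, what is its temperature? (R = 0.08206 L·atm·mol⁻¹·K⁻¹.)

T ≈ 299.8 K

T = (P + a n²/V²)(V − nb)/(nR)
P + a n²/V² = 36.2 + (2.274)(0.881)²/(0.5552)² = 41.926 atm
V − nb = 0.5552 − (0.881)(0.04348) = 0.51689 L
T = (41.926)(0.51689)/((0.881)(0.08206)) = 299.8 K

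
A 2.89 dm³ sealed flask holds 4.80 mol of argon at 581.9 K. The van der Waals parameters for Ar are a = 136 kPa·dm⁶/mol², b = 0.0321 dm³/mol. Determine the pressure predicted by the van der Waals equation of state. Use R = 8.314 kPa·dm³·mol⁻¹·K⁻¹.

P = nRT/(V − nb) − a n²/V²
nRT/(V − nb) = (4.80)(8.314)(581.9)/(2.89 − 4.80×0.0321) = 23222/2.7359 = 8487.9 kPa
a n²/V² = (136)(4.80)²/(2.89)² = 375.17 kPa
P = 8487.9 − 375.17 = 8113 kPa

P ≈ 8113 kPa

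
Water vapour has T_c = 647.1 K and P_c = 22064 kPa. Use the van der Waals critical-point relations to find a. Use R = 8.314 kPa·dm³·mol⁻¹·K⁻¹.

a ≈ 553.4 kPa·dm⁶/mol²

From T_c = 8a/(27Rb) and P_c = a/(27b²): a = 27 R² T_c²/(64 P_c).
a = 27×(8.314)²×(647.1)²/(64×22064) = 781495720/1412096 = 553.4 kPa·dm⁶/mol²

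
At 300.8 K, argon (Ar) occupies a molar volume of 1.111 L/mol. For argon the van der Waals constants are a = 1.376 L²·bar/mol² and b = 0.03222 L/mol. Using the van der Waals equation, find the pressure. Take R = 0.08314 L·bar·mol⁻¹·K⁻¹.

P = RT/(V_m − b) − a/V_m²
RT/(V_m − b) = (0.08314)(300.8)/(1.111 − 0.03222) = 25.009/1.0788 = 23.182 bar
a/V_m² = 1.376/(1.111)² = 1.1148 bar
P = 23.182 − 1.1148 = 22.07 bar

P ≈ 22.07 bar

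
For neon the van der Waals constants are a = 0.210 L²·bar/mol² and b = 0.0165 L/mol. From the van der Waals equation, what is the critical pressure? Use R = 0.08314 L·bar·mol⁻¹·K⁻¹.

P_c ≈ 28.57 bar

For a van der Waals gas, P_c = a/(27b²).
P_c = 0.210/(27×(0.0165)²) = 0.210/0.0073508 = 28.57 bar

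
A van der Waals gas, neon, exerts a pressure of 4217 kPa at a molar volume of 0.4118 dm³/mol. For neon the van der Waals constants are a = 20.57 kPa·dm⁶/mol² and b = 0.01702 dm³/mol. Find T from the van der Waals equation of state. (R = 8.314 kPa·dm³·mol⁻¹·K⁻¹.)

T = (P + a/V_m²)(V_m − b)/R
P + a/V_m² = 4217 + 20.57/(0.4118)² = 4338.3 kPa
V_m − b = 0.4118 − 0.01702 = 0.39478 dm³/mol
T = (4338.3)(0.39478)/8.314 = 206.0 K

T ≈ 206.0 K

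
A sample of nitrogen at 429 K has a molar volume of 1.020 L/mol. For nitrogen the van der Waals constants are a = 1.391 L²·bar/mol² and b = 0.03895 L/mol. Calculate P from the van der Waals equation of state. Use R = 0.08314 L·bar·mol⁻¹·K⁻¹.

P ≈ 35.02 bar

P = RT/(V_m − b) − a/V_m²
RT/(V_m − b) = (0.08314)(429)/(1.020 − 0.03895) = 35.667/0.98105 = 36.356 bar
a/V_m² = 1.391/(1.020)² = 1.3370 bar
P = 36.356 − 1.3370 = 35.02 bar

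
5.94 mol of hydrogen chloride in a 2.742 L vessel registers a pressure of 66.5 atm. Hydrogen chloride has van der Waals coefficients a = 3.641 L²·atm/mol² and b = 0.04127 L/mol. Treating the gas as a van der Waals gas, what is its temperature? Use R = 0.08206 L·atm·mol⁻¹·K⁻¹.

T = (P + a n²/V²)(V − nb)/(nR)
P + a n²/V² = 66.5 + (3.641)(5.94)²/(2.742)² = 83.587 atm
V − nb = 2.742 − (5.94)(0.04127) = 2.4969 L
T = (83.587)(2.4969)/((5.94)(0.08206)) = 428.2 K

T ≈ 428.2 K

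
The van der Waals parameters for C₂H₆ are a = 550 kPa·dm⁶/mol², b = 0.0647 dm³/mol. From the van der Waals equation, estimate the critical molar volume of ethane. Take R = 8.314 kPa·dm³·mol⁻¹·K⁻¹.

V_m,c ≈ 0.1941 dm³/mol

For a van der Waals gas, V_m,c = 3b.
V_m,c = 3×0.0647 = 0.1941 dm³/mol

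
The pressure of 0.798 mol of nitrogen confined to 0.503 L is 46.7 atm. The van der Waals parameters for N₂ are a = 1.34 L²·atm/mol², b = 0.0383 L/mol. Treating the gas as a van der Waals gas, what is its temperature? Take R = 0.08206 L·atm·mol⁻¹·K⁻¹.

T = (P + a n²/V²)(V − nb)/(nR)
P + a n²/V² = 46.7 + (1.34)(0.798)²/(0.503)² = 50.073 atm
V − nb = 0.503 − (0.798)(0.0383) = 0.47244 L
T = (50.073)(0.47244)/((0.798)(0.08206)) = 361.3 K

T ≈ 361.3 K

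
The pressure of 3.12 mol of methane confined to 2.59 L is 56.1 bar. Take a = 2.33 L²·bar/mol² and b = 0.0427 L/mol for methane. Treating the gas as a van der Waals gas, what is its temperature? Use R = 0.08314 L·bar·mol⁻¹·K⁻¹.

T = (P + a n²/V²)(V − nb)/(nR)
P + a n²/V² = 56.1 + (2.33)(3.12)²/(2.59)² = 59.481 bar
V − nb = 2.59 − (3.12)(0.0427) = 2.4568 L
T = (59.481)(2.4568)/((3.12)(0.08314)) = 563.4 K

T ≈ 563.4 K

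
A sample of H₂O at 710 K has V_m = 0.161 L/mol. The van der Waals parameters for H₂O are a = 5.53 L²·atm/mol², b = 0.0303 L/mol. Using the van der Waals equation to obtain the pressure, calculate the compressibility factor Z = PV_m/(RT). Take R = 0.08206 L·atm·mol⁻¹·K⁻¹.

Z ≈ 0.6423

P = RT/(V_m − b) − a/V_m² = (0.08206)(710)/(0.161 − 0.0303) − 5.53/(0.161)²
  = 58.263/0.13070 − 213.34 = 445.78 − 213.34 = 232.44 atm
Z = PV_m/(RT) = (232.44)(0.161)/((0.08206)(710)) = 37.423/58.263 = 0.6423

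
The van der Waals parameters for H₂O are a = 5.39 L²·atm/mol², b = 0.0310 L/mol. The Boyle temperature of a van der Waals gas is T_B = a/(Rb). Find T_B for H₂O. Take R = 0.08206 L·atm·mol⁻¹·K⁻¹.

For a van der Waals gas the second virial coefficient B₂ = b − a/(RT) vanishes at T_B = a/(Rb).
T_B = 5.39/(0.08206×0.0310) = 5.39/0.0025439 = 2119 K

T_B ≈ 2119 K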